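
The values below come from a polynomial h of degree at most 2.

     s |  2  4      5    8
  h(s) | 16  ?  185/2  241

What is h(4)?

59

The 3 known points determine the degree-2 polynomial uniquely.
Write h(s) = as^2 + bs + c. Substituting each data point gives a linear system:
  4a + 2b + c = 16
  25a + 5b + c = 185/2
  64a + 8b + c = 241
Solving the system yields a = 4, b = -5/2, c = 5.
So h(s) = 4s^2 - (5/2)s + 5.
Then h(4) = 59.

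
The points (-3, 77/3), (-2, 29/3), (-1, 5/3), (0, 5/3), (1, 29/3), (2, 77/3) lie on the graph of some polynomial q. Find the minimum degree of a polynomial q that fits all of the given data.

2

Forward differences of the values at u = -3, -2, -1, 0, 1, 2:
  q  : 77/3  29/3  5/3  5/3  29/3  77/3
  Δ  : -16  -8  0  8  16
  Δ^2: 8  8  8  8
  Δ^3: 0  0  0
  Δ^4: 0  0
  Δ^5: 0
The second differences are constant (8) and nonzero, while all higher differences vanish, so the minimal degree is 2.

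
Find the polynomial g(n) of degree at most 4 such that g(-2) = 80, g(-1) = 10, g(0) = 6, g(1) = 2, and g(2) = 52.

Write g(n) = an^4 + bn^3 + cn^2 + dn + e. Substituting each data point gives a linear system:
  16a - 8b + 4c - 2d + e = 80
  a - b + c - d + e = 10
  e = 6
  a + b + c + d + e = 2
  16a + 8b + 4c + 2d + e = 52
Solving the system yields a = 5, b = -1, c = -5, d = -3, e = 6.
So g(n) = 5n^4 - n^3 - 5n^2 - 3n + 6.
Check: g(-1) = 10. ✓

g(n) = 5n^4 - n^3 - 5n^2 - 3n + 6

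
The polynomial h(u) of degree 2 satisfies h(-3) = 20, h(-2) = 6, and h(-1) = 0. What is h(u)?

h(u) = 4u^2 + 6u + 2

Using the Lagrange interpolation formula with nodes -3, -2, -1:
  L_0(u) = (u + 2)(u + 1) / 2
  L_1(u) = (u + 3)(u + 1) / -1
  L_2(u) = (u + 3)(u + 2) / 2
Then h(u) = 20·L_0(u) + 6·L_1(u) + 0·L_2(u).
Expanding and collecting terms gives h(u) = 4u^2 + 6u + 2.
Check: h(-1) = 0. ✓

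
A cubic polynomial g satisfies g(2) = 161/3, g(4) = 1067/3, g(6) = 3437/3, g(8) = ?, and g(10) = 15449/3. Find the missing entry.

The 4 known points determine the degree-3 polynomial uniquely.
Write g(n) = an^3 + bn^2 + cn + d. Substituting each data point gives a linear system:
  8a + 4b + 2c + d = 161/3
  64a + 16b + 4c + d = 1067/3
  216a + 36b + 6c + d = 3437/3
  1000a + 100b + 10c + d = 15449/3
Solving the system yields a = 5, b = 1, c = 5, d = -1/3.
So g(n) = 5n³ + n² + 5n - 1/3.
Then g(8) = 7991/3.

7991/3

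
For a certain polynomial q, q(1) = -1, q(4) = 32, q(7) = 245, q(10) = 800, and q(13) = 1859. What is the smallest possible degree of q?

Forward differences of the values at u = 1, 4, 7, 10, 13:
  q  : -1  32  245  800  1859
  Δ  : 33  213  555  1059
  Δ^2: 180  342  504
  Δ^3: 162  162
  Δ^4: 0
The third differences are constant (162) and nonzero, while all higher differences vanish, so the minimal degree is 3.

3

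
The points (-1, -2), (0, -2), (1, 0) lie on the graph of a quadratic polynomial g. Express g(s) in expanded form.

Write g(s) = as^2 + bs + c. Substituting each data point gives a linear system:
  a - b + c = -2
  c = -2
  a + b + c = 0
Solving the system yields a = 1, b = 1, c = -2.
So g(s) = s^2 + s - 2.
Check: g(-1) = -2. ✓

g(s) = s^2 + s - 2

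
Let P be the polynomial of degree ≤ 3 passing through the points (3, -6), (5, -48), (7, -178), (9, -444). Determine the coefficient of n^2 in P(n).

4

Write P(n) = an^3 + bn^2 + cn + d. Substituting each data point gives a linear system:
  27a + 9b + 3c + d = -6
  125a + 25b + 5c + d = -48
  343a + 49b + 7c + d = -178
  729a + 81b + 9c + d = -444
Solving the system yields a = -1, b = 4, c = -4, d = -3.
So P(n) = -n^3 + 4n^2 - 4n - 3.
The coefficient of n^2 is 4.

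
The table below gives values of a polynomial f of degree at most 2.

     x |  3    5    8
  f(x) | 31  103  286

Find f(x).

Write f(x) = ax^2 + bx + c. Substituting each data point gives a linear system:
  9a + 3b + c = 31
  25a + 5b + c = 103
  64a + 8b + c = 286
Solving the system yields a = 5, b = -4, c = -2.
So f(x) = 5x² - 4x - 2.
Check: f(5) = 103. ✓

f(x) = 5x^2 - 4x - 2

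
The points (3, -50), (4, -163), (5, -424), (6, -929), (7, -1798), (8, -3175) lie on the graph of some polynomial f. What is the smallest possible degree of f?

4

Forward differences of the values at x = 3, 4, 5, 6, 7, 8:
  f  : -50  -163  -424  -929  -1798  -3175
  Δ  : -113  -261  -505  -869  -1377
  Δ^2: -148  -244  -364  -508
  Δ^3: -96  -120  -144
  Δ^4: -24  -24
  Δ^5: 0
The fourth differences are constant (-24) and nonzero, while all higher differences vanish, so the minimal degree is 4.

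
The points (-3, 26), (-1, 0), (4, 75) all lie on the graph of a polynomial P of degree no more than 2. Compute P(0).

Using the Lagrange interpolation formula with nodes -3, -1, 4:
  L_0(x) = (x + 1)(x - 4) / 14
  L_1(x) = (x + 3)(x - 4) / -10
  L_2(x) = (x + 3)(x + 1) / 35
Then P(x) = 26·L_0(x) + 0·L_1(x) + 75·L_2(x).
Expanding and collecting terms gives P(x) = 4x^2 + 3x - 1.
Evaluating at x = 0: P(0) = -1.

-1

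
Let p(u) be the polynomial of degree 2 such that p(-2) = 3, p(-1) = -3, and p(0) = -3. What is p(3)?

Forward differences of the values at u = -2, -1, 0:
  p  : 3  -3  -3
  Δ  : -6  0
  Δ^2: 6
The second differences are constant, confirming degree 2.
Interpolating (Newton forward form) and evaluating at u = 3 gives p(3) = 33.

33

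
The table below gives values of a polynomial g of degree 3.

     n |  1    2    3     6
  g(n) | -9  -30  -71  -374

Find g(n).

g(n) = -n^3 - 4n^2 - 2n - 2

Using the Lagrange interpolation formula with nodes 1, 2, 3, 6:
  L_0(n) = (n - 2)(n - 3)(n - 6) / -10
  L_1(n) = (n - 1)(n - 3)(n - 6) / 4
  L_2(n) = (n - 1)(n - 2)(n - 6) / -6
  L_3(n) = (n - 1)(n - 2)(n - 3) / 60
Then g(n) = -9·L_0(n) - 30·L_1(n) - 71·L_2(n) - 374·L_3(n).
Expanding and collecting terms gives g(n) = -n³ - 4n² - 2n - 2.
Check: g(1) = -9. ✓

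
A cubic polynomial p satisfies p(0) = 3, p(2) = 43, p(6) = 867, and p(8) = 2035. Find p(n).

Write p(n) = an^3 + bn^2 + cn + d. Substituting each data point gives a linear system:
  d = 3
  8a + 4b + 2c + d = 43
  216a + 36b + 6c + d = 867
  512a + 64b + 8c + d = 2035
Solving the system yields a = 4, b = -1, c = 6, d = 3.
So p(n) = 4n³ - n² + 6n + 3.
Check: p(0) = 3. ✓

p(n) = 4n^3 - n^2 + 6n + 3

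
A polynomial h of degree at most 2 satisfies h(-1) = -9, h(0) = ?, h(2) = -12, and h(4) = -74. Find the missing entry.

2

The 3 known points determine the degree-2 polynomial uniquely.
Write h(x) = ax^2 + bx + c. Substituting each data point gives a linear system:
  a - b + c = -9
  4a + 2b + c = -12
  16a + 4b + c = -74
Solving the system yields a = -6, b = 5, c = 2.
So h(x) = -6x^2 + 5x + 2.
Then h(0) = 2.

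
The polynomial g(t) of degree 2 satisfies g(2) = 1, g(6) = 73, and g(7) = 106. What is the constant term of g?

1

Write g(t) = at^2 + bt + c. Substituting each data point gives a linear system:
  4a + 2b + c = 1
  36a + 6b + c = 73
  49a + 7b + c = 106
Solving the system yields a = 3, b = -6, c = 1.
So g(t) = 3t^2 - 6t + 1.
The constant term is 1.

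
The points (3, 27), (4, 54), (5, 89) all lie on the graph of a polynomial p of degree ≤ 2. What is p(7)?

Using the Lagrange interpolation formula with nodes 3, 4, 5:
  L_0(n) = (n - 4)(n - 5) / 2
  L_1(n) = (n - 3)(n - 5) / -1
  L_2(n) = (n - 3)(n - 4) / 2
Then p(n) = 27·L_0(n) + 54·L_1(n) + 89·L_2(n).
Expanding and collecting terms gives p(n) = 4n² - n - 6.
Evaluating at n = 7: p(7) = 183.

183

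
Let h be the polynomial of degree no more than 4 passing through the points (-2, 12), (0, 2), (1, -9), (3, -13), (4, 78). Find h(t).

h(t) = t^4 - t^3 - 6t^2 - 5t + 2

Using the Lagrange interpolation formula with nodes -2, 0, 1, 3, 4:
  L_0(t) = t(t - 1)(t - 3)(t - 4) / 180
  L_1(t) = (t + 2)(t - 1)(t - 3)(t - 4) / -24
  L_2(t) = (t + 2)t(t - 3)(t - 4) / 18
  L_3(t) = (t + 2)t(t - 1)(t - 4) / -30
  L_4(t) = (t + 2)t(t - 1)(t - 3) / 72
Then h(t) = 12·L_0(t) + 2·L_1(t) - 9·L_2(t) - 13·L_3(t) + 78·L_4(t).
Expanding and collecting terms gives h(t) = t^4 - t^3 - 6t^2 - 5t + 2.
Check: h(4) = 78. ✓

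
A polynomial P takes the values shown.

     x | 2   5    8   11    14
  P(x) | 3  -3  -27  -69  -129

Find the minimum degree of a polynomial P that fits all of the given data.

2

Forward differences of the values at x = 2, 5, 8, 11, 14:
  P  : 3  -3  -27  -69  -129
  Δ  : -6  -24  -42  -60
  Δ^2: -18  -18  -18
  Δ^3: 0  0
  Δ^4: 0
The second differences are constant (-18) and nonzero, while all higher differences vanish, so the minimal degree is 2.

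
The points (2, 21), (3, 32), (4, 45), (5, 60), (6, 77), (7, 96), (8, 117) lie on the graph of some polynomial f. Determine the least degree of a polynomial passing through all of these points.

Forward differences of the values at n = 2, 3, 4, 5, 6, 7, 8:
  f  : 21  32  45  60  77  96  117
  Δ  : 11  13  15  17  19  21
  Δ^2: 2  2  2  2  2
  Δ^3: 0  0  0  0
  Δ^4: 0  0  0
  Δ^5: 0  0
  Δ^6: 0
The second differences are constant (2) and nonzero, while all higher differences vanish, so the minimal degree is 2.

2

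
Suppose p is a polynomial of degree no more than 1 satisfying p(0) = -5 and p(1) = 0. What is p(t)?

Using the Lagrange interpolation formula with nodes 0, 1:
  L_0(t) = (t - 1) / -1
  L_1(t) = t / 1
Then p(t) = -5·L_0(t) + 0·L_1(t).
Expanding and collecting terms gives p(t) = 5t - 5.
Check: p(1) = 0. ✓

p(t) = 5t - 5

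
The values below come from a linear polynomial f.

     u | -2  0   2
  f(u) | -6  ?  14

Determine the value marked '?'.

The 2 known points determine the degree-1 polynomial uniquely.
Write f(u) = au + b. Substituting each data point gives a linear system:
  -2a + b = -6
  2a + b = 14
Solving the system yields a = 5, b = 4.
So f(u) = 5u + 4.
Then f(0) = 4.

4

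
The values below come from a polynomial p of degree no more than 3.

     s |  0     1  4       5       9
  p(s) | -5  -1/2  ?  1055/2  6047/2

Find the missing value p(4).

The 4 known points determine the degree-3 polynomial uniquely.
Write p(s) = as^3 + bs^2 + cs + d. Substituting each data point gives a linear system:
  d = -5
  a + b + c + d = -1/2
  125a + 25b + 5c + d = 1055/2
  729a + 81b + 9c + d = 6047/2
Solving the system yields a = 4, b = 3/2, c = -1, d = -5.
So p(s) = 4s³ + (3/2)s² - s - 5.
Then p(4) = 271.

271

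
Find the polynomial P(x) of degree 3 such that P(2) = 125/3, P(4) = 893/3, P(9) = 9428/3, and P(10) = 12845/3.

Using the Lagrange interpolation formula with nodes 2, 4, 9, 10:
  L_0(x) = (x - 4)(x - 9)(x - 10) / -112
  L_1(x) = (x - 2)(x - 9)(x - 10) / 60
  L_2(x) = (x - 2)(x - 4)(x - 10) / -35
  L_3(x) = (x - 2)(x - 4)(x - 9) / 48
Then P(x) = 125/3·L_0(x) + 893/3·L_1(x) + 9428/3·L_2(x) + 12845/3·L_3(x).
Expanding and collecting terms gives P(x) = 4x^3 + 3x^2 - 2x + 5/3.
Check: P(10) = 12845/3. ✓

P(x) = 4x^3 + 3x^2 - 2x + 5/3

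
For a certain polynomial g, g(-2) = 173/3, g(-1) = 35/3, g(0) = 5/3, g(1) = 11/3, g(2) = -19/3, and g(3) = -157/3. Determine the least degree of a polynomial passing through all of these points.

Forward differences of the values at t = -2, -1, 0, 1, 2, 3:
  g  : 173/3  35/3  5/3  11/3  -19/3  -157/3
  Δ  : -46  -10  2  -10  -46
  Δ^2: 36  12  -12  -36
  Δ^3: -24  -24  -24
  Δ^4: 0  0
  Δ^5: 0
The third differences are constant (-24) and nonzero, while all higher differences vanish, so the minimal degree is 3.

3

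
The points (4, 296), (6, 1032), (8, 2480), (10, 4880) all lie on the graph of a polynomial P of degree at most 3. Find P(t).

P(t) = 5t^3 - t^2 - 2t

Write P(t) = at^3 + bt^2 + ct + d. Substituting each data point gives a linear system:
  64a + 16b + 4c + d = 296
  216a + 36b + 6c + d = 1032
  512a + 64b + 8c + d = 2480
  1000a + 100b + 10c + d = 4880
Solving the system yields a = 5, b = -1, c = -2, d = 0.
So P(t) = 5t^3 - t^2 - 2t.
Check: P(6) = 1032. ✓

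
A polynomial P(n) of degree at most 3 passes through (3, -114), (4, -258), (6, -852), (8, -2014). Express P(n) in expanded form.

P(n) = -4n^3 + n^2 - 3n - 6

Using the Lagrange interpolation formula with nodes 3, 4, 6, 8:
  L_0(n) = (n - 4)(n - 6)(n - 8) / -15
  L_1(n) = (n - 3)(n - 6)(n - 8) / 8
  L_2(n) = (n - 3)(n - 4)(n - 8) / -12
  L_3(n) = (n - 3)(n - 4)(n - 6) / 40
Then P(n) = -114·L_0(n) - 258·L_1(n) - 852·L_2(n) - 2014·L_3(n).
Expanding and collecting terms gives P(n) = -4n³ + n² - 3n - 6.
Check: P(6) = -852. ✓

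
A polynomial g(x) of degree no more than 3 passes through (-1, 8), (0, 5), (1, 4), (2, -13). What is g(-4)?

209

Forward differences of the values at x = -1, 0, 1, 2:
  g  : 8  5  4  -13
  Δ  : -3  -1  -17
  Δ^2: 2  -16
  Δ^3: -18
The third differences are constant, confirming degree 3.
Interpolating (Newton forward form) and evaluating at x = -4 gives g(-4) = 209.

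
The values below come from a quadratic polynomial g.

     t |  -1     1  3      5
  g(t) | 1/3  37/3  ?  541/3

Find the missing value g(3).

217/3

On equispaced nodes a degree-2 polynomial has vanishing third forward difference, so
  - g(-1) + 3·g(1) - 3·g(3) + g(5) = 0.
Substituting the known values and solving for g(3):
  -3·g(3) = -217
  g(3) = 217/3.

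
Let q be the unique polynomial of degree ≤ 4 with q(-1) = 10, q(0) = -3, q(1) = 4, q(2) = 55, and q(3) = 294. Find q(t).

q(t) = 5t^4 - 6t^3 + 5t^2 + 3t - 3

Write q(t) = at^4 + bt^3 + ct^2 + dt + e. Substituting each data point gives a linear system:
  a - b + c - d + e = 10
  e = -3
  a + b + c + d + e = 4
  16a + 8b + 4c + 2d + e = 55
  81a + 27b + 9c + 3d + e = 294
Solving the system yields a = 5, b = -6, c = 5, d = 3, e = -3.
So q(t) = 5t^4 - 6t^3 + 5t^2 + 3t - 3.
Check: q(0) = -3. ✓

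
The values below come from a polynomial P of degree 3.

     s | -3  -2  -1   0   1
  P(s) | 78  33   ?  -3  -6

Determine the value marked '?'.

8

On equispaced nodes a degree-3 polynomial has vanishing fourth forward difference, so
  P(-3) - 4·P(-2) + 6·P(-1) - 4·P(0) + P(1) = 0.
Substituting the known values and solving for P(-1):
  6·P(-1) = 48
  P(-1) = 8.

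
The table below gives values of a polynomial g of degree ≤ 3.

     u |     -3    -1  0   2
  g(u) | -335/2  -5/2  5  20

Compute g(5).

985/2

Using the Lagrange interpolation formula with nodes -3, -1, 0, 2:
  L_0(u) = (u + 1)u(u - 2) / -30
  L_1(u) = (u + 3)u(u - 2) / 6
  L_2(u) = (u + 3)(u + 1)(u - 2) / -6
  L_3(u) = (u + 3)(u + 1)u / 30
Then g(u) = -335/2·L_0(u) - 5/2·L_1(u) + 5·L_2(u) + 20·L_3(u).
Expanding and collecting terms gives g(u) = 5u³ - 5u² - (5/2)u + 5.
Evaluating at u = 5: g(5) = 985/2.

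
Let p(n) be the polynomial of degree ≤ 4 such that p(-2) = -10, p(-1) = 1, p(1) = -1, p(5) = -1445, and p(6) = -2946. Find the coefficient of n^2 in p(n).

2

Write p(n) = an^4 + bn^3 + cn^2 + dn + e. Substituting each data point gives a linear system:
  16a - 8b + 4c - 2d + e = -10
  a - b + c - d + e = 1
  a + b + c + d + e = -1
  625a + 125b + 25c + 5d + e = -1445
  1296a + 216b + 36c + 6d + e = -2946
Solving the system yields a = -2, b = -2, c = 2, d = 1, e = 0.
So p(n) = -2n⁴ - 2n³ + 2n² + n.
The coefficient of n^2 is 2.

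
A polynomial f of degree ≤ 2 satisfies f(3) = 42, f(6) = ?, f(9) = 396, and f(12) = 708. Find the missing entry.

174

On equispaced nodes a degree-2 polynomial has vanishing third forward difference, so
  - f(3) + 3·f(6) - 3·f(9) + f(12) = 0.
Substituting the known values and solving for f(6):
  3·f(6) = 522
  f(6) = 174.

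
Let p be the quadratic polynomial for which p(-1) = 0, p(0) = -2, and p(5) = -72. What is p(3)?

Write p(u) = au^2 + bu + c. Substituting each data point gives a linear system:
  a - b + c = 0
  c = -2
  25a + 5b + c = -72
Solving the system yields a = -2, b = -4, c = -2.
So p(u) = -2u^2 - 4u - 2.
Then p(3) = -32.

-32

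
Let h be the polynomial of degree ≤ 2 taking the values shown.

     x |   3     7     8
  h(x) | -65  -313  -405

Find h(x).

h(x) = -6x^2 - 2x - 5

Write h(x) = ax^2 + bx + c. Substituting each data point gives a linear system:
  9a + 3b + c = -65
  49a + 7b + c = -313
  64a + 8b + c = -405
Solving the system yields a = -6, b = -2, c = -5.
So h(x) = -6x^2 - 2x - 5.
Check: h(3) = -65. ✓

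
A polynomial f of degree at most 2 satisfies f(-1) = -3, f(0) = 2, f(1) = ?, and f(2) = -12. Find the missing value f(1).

-1

The 3 known points determine the degree-2 polynomial uniquely.
Write f(x) = ax^2 + bx + c. Substituting each data point gives a linear system:
  a - b + c = -3
  c = 2
  4a + 2b + c = -12
Solving the system yields a = -4, b = 1, c = 2.
So f(x) = -4x² + x + 2.
Then f(1) = -1.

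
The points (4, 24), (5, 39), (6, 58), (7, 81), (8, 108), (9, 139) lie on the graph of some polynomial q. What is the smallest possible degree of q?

2

Forward differences of the values at n = 4, 5, 6, 7, 8, 9:
  q  : 24  39  58  81  108  139
  Δ  : 15  19  23  27  31
  Δ^2: 4  4  4  4
  Δ^3: 0  0  0
  Δ^4: 0  0
  Δ^5: 0
The second differences are constant (4) and nonzero, while all higher differences vanish, so the minimal degree is 2.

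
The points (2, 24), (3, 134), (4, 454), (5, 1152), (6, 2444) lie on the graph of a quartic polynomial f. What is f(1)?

4

Using the Lagrange interpolation formula with nodes 2, 3, 4, 5, 6:
  L_0(u) = (u - 3)(u - 4)(u - 5)(u - 6) / 24
  L_1(u) = (u - 2)(u - 4)(u - 5)(u - 6) / -6
  L_2(u) = (u - 2)(u - 3)(u - 5)(u - 6) / 4
  L_3(u) = (u - 2)(u - 3)(u - 4)(u - 6) / -6
  L_4(u) = (u - 2)(u - 3)(u - 4)(u - 5) / 24
Then f(u) = 24·L_0(u) + 134·L_1(u) + 454·L_2(u) + 1152·L_3(u) + 2444·L_4(u).
Expanding and collecting terms gives f(u) = 2u⁴ - 5u² + 5u + 2.
Evaluating at u = 1: f(1) = 4.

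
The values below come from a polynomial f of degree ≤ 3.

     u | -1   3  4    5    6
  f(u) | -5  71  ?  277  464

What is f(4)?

150

The 4 known points determine the degree-3 polynomial uniquely.
Write f(u) = au^3 + bu^2 + cu + d. Substituting each data point gives a linear system:
  -a + b - c + d = -5
  27a + 9b + 3c + d = 71
  125a + 25b + 5c + d = 277
  216a + 36b + 6c + d = 464
Solving the system yields a = 2, b = 0, c = 5, d = 2.
So f(u) = 2u^3 + 5u + 2.
Then f(4) = 150.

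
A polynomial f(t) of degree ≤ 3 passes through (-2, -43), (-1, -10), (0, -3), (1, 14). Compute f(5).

Forward differences of the values at t = -2, -1, 0, 1:
  f  : -43  -10  -3  14
  Δ  : 33  7  17
  Δ^2: -26  10
  Δ^3: 36
The third differences are constant, confirming degree 3.
Interpolating (Newton forward form) and evaluating at t = 5 gives f(5) = 902.

902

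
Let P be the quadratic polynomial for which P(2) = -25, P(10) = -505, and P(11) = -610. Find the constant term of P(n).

Write P(n) = an^2 + bn + c. Substituting each data point gives a linear system:
  4a + 2b + c = -25
  100a + 10b + c = -505
  121a + 11b + c = -610
Solving the system yields a = -5, b = 0, c = -5.
So P(n) = -5n^2 - 5.
The constant term is -5.

-5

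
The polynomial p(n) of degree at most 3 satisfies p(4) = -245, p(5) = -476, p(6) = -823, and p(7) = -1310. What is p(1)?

Write p(n) = an^3 + bn^2 + cn + d. Substituting each data point gives a linear system:
  64a + 16b + 4c + d = -245
  125a + 25b + 5c + d = -476
  216a + 36b + 6c + d = -823
  343a + 49b + 7c + d = -1310
Solving the system yields a = -4, b = 2, c = -5, d = -1.
So p(n) = -4n^3 + 2n^2 - 5n - 1.
Then p(1) = -8.

-8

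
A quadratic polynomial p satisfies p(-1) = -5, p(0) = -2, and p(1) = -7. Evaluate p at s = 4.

-70

Write p(s) = as^2 + bs + c. Substituting each data point gives a linear system:
  a - b + c = -5
  c = -2
  a + b + c = -7
Solving the system yields a = -4, b = -1, c = -2.
So p(s) = -4s^2 - s - 2.
Then p(4) = -70.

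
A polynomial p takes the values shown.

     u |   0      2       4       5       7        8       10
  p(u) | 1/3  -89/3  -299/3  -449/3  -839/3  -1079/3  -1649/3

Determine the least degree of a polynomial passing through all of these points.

Divided differences on the nodes 0, 2, 4, 5, 7, 8, 10:
  order 0: 1/3  -89/3  -299/3  -449/3  -839/3  -1079/3  -1649/3
  order 1: -15  -35  -50  -65  -80  -95
  order 2: -5  -5  -5  -5  -5
  order 3: 0  0  0  0
  order 4: 0  0  0
  order 5: 0  0
  order 6: 0
The order-2 divided differences are all -5 (nonzero) and every higher order vanishes, so the data lies on a polynomial of degree exactly 2.

2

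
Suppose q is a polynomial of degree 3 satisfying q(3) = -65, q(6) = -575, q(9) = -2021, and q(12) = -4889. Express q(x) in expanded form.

q(x) = -3x^3 + 2x^2 + x - 5

Write q(x) = ax^3 + bx^2 + cx + d. Substituting each data point gives a linear system:
  27a + 9b + 3c + d = -65
  216a + 36b + 6c + d = -575
  729a + 81b + 9c + d = -2021
  1728a + 144b + 12c + d = -4889
Solving the system yields a = -3, b = 2, c = 1, d = -5.
So q(x) = -3x³ + 2x² + x - 5.
Check: q(6) = -575. ✓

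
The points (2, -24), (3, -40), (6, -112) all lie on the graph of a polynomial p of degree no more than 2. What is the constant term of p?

-4

Write p(u) = au^2 + bu + c. Substituting each data point gives a linear system:
  4a + 2b + c = -24
  9a + 3b + c = -40
  36a + 6b + c = -112
Solving the system yields a = -2, b = -6, c = -4.
So p(u) = -2u^2 - 6u - 4.
The constant term is -4.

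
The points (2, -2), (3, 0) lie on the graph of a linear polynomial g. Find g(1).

Write g(t) = at + b. Substituting each data point gives a linear system:
  2a + b = -2
  3a + b = 0
Solving the system yields a = 2, b = -6.
So g(t) = 2t - 6.
Then g(1) = -4.

-4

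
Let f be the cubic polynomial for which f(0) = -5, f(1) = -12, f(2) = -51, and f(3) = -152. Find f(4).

-345

Write f(u) = au^3 + bu^2 + cu + d. Substituting each data point gives a linear system:
  d = -5
  a + b + c + d = -12
  8a + 4b + 2c + d = -51
  27a + 9b + 3c + d = -152
Solving the system yields a = -5, b = -1, c = -1, d = -5.
So f(u) = -5u^3 - u^2 - u - 5.
Then f(4) = -345.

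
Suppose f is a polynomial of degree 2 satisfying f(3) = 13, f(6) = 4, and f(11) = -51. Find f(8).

Using the Lagrange interpolation formula with nodes 3, 6, 11:
  L_0(t) = (t - 6)(t - 11) / 24
  L_1(t) = (t - 3)(t - 11) / -15
  L_2(t) = (t - 3)(t - 6) / 40
Then f(t) = 13·L_0(t) + 4·L_1(t) - 51·L_2(t).
Expanding and collecting terms gives f(t) = -t^2 + 6t + 4.
Evaluating at t = 8: f(8) = -12.

-12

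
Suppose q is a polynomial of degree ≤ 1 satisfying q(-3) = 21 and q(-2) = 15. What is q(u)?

Write q(u) = au + b. Substituting each data point gives a linear system:
  -3a + b = 21
  -2a + b = 15
Solving the system yields a = -6, b = 3.
So q(u) = -6u + 3.
Check: q(-2) = 15. ✓

q(u) = -6u + 3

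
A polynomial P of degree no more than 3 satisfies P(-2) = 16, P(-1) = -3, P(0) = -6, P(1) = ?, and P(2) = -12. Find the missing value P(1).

-5

The 4 known points determine the degree-3 polynomial uniquely.
Write P(u) = au^3 + bu^2 + cu + d. Substituting each data point gives a linear system:
  -8a + 4b - 2c + d = 16
  -a + b - c + d = -3
  d = -6
  8a + 4b + 2c + d = -12
Solving the system yields a = -2, b = 2, c = 1, d = -6.
So P(u) = -2u^3 + 2u^2 + u - 6.
Then P(1) = -5.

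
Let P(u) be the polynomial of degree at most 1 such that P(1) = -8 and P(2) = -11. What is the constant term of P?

Write P(u) = au + b. Substituting each data point gives a linear system:
  a + b = -8
  2a + b = -11
Solving the system yields a = -3, b = -5.
So P(u) = -3u - 5.
The constant term is -5.

-5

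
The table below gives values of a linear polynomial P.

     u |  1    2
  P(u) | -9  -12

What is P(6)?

Using the Lagrange interpolation formula with nodes 1, 2:
  L_0(u) = (u - 2) / -1
  L_1(u) = (u - 1) / 1
Then P(u) = -9·L_0(u) - 12·L_1(u).
Expanding and collecting terms gives P(u) = -3u - 6.
Evaluating at u = 6: P(6) = -24.

-24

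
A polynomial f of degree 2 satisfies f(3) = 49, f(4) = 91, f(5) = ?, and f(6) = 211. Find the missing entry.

The 3 known points determine the degree-2 polynomial uniquely.
Write f(x) = ax^2 + bx + c. Substituting each data point gives a linear system:
  9a + 3b + c = 49
  16a + 4b + c = 91
  36a + 6b + c = 211
Solving the system yields a = 6, b = 0, c = -5.
So f(x) = 6x^2 - 5.
Then f(5) = 145.

145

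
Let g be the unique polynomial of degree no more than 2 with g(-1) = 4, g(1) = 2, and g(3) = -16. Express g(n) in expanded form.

Write g(n) = an^2 + bn + c. Substituting each data point gives a linear system:
  a - b + c = 4
  a + b + c = 2
  9a + 3b + c = -16
Solving the system yields a = -2, b = -1, c = 5.
So g(n) = -2n^2 - n + 5.
Check: g(-1) = 4. ✓

g(n) = -2n^2 - n + 5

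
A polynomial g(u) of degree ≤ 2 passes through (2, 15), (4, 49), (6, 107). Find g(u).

Write g(u) = au^2 + bu + c. Substituting each data point gives a linear system:
  4a + 2b + c = 15
  16a + 4b + c = 49
  36a + 6b + c = 107
Solving the system yields a = 3, b = -1, c = 5.
So g(u) = 3u^2 - u + 5.
Check: g(6) = 107. ✓

g(u) = 3u^2 - u + 5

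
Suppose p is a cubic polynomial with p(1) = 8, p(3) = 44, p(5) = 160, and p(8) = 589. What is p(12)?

Write p(t) = at^3 + bt^2 + ct + d. Substituting each data point gives a linear system:
  a + b + c + d = 8
  27a + 9b + 3c + d = 44
  125a + 25b + 5c + d = 160
  512a + 64b + 8c + d = 589
Solving the system yields a = 1, b = 1, c = 1, d = 5.
So p(t) = t^3 + t^2 + t + 5.
Then p(12) = 1889.

1889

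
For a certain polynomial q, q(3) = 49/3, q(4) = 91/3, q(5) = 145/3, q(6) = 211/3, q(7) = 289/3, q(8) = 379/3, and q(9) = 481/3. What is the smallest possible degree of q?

2

Forward differences of the values at s = 3, 4, 5, 6, 7, 8, 9:
  q  : 49/3  91/3  145/3  211/3  289/3  379/3  481/3
  Δ  : 14  18  22  26  30  34
  Δ^2: 4  4  4  4  4
  Δ^3: 0  0  0  0
  Δ^4: 0  0  0
  Δ^5: 0  0
  Δ^6: 0
The second differences are constant (4) and nonzero, while all higher differences vanish, so the minimal degree is 2.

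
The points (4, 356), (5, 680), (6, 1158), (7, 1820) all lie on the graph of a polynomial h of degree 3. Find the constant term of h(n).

0

Write h(n) = an^3 + bn^2 + cn + d. Substituting each data point gives a linear system:
  64a + 16b + 4c + d = 356
  125a + 25b + 5c + d = 680
  216a + 36b + 6c + d = 1158
  343a + 49b + 7c + d = 1820
Solving the system yields a = 5, b = 2, c = 1, d = 0.
So h(n) = 5n³ + 2n² + n.
The constant term is 0.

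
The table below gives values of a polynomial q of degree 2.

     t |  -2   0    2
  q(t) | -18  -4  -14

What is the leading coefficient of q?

-3

Write q(t) = at^2 + bt + c. Substituting each data point gives a linear system:
  4a - 2b + c = -18
  c = -4
  4a + 2b + c = -14
Solving the system yields a = -3, b = 1, c = -4.
So q(t) = -3t² + t - 4.
The leading coefficient is -3.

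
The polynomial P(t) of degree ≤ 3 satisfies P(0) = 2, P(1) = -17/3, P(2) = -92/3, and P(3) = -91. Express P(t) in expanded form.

P(t) = -3t^3 + (1/3)t^2 - 5t + 2

Write P(t) = at^3 + bt^2 + ct + d. Substituting each data point gives a linear system:
  d = 2
  a + b + c + d = -17/3
  8a + 4b + 2c + d = -92/3
  27a + 9b + 3c + d = -91
Solving the system yields a = -3, b = 1/3, c = -5, d = 2.
So P(t) = -3t³ + (1/3)t² - 5t + 2.
Check: P(3) = -91. ✓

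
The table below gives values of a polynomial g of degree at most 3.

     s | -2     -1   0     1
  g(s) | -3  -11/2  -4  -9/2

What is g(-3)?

19/2

Write g(s) = as^3 + bs^2 + cs + d. Substituting each data point gives a linear system:
  -8a + 4b - 2c + d = -3
  -a + b - c + d = -11/2
  d = -4
  a + b + c + d = -9/2
Solving the system yields a = -1, b = -1, c = 3/2, d = -4.
So g(s) = -s^3 - s^2 + (3/2)s - 4.
Then g(-3) = 19/2.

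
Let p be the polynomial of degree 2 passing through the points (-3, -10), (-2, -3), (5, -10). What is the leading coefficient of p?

Write p(u) = au^2 + bu + c. Substituting each data point gives a linear system:
  9a - 3b + c = -10
  4a - 2b + c = -3
  25a + 5b + c = -10
Solving the system yields a = -1, b = 2, c = 5.
So p(u) = -u² + 2u + 5.
The leading coefficient is -1.

-1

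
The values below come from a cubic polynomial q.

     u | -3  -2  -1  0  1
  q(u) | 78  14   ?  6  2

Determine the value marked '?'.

The 4 known points determine the degree-3 polynomial uniquely.
Write q(u) = au^3 + bu^2 + cu + d. Substituting each data point gives a linear system:
  -27a + 9b - 3c + d = 78
  -8a + 4b - 2c + d = 14
  d = 6
  a + b + c + d = 2
Solving the system yields a = -5, b = -5, c = 6, d = 6.
So q(u) = -5u³ - 5u² + 6u + 6.
Then q(-1) = 0.

0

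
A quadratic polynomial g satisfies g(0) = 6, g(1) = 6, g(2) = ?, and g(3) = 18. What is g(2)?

The 3 known points determine the degree-2 polynomial uniquely.
Write g(x) = ax^2 + bx + c. Substituting each data point gives a linear system:
  c = 6
  a + b + c = 6
  9a + 3b + c = 18
Solving the system yields a = 2, b = -2, c = 6.
So g(x) = 2x^2 - 2x + 6.
Then g(2) = 10.

10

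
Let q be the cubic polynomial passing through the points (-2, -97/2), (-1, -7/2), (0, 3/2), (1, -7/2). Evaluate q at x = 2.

23/2

Write q(x) = ax^3 + bx^2 + cx + d. Substituting each data point gives a linear system:
  -8a + 4b - 2c + d = -97/2
  -a + b - c + d = -7/2
  d = 3/2
  a + b + c + d = -7/2
Solving the system yields a = 5, b = -5, c = -5, d = 3/2.
So q(x) = 5x^3 - 5x^2 - 5x + 3/2.
Then q(2) = 23/2.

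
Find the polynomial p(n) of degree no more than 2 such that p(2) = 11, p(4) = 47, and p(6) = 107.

p(n) = 3n^2 - 1

Write p(n) = an^2 + bn + c. Substituting each data point gives a linear system:
  4a + 2b + c = 11
  16a + 4b + c = 47
  36a + 6b + c = 107
Solving the system yields a = 3, b = 0, c = -1.
So p(n) = 3n^2 - 1.
Check: p(4) = 47. ✓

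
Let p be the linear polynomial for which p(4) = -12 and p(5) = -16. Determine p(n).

Write p(n) = an + b. Substituting each data point gives a linear system:
  4a + b = -12
  5a + b = -16
Solving the system yields a = -4, b = 4.
So p(n) = -4n + 4.
Check: p(5) = -16. ✓

p(n) = -4n + 4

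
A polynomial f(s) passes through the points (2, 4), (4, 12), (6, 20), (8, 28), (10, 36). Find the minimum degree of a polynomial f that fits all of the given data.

1

Forward differences of the values at s = 2, 4, 6, 8, 10:
  f  : 4  12  20  28  36
  Δ  : 8  8  8  8
  Δ^2: 0  0  0
  Δ^3: 0  0
  Δ^4: 0
The first differences are constant (8) and nonzero, while all higher differences vanish, so the minimal degree is 1.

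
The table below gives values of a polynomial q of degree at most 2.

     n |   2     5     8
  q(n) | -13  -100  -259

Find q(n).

q(n) = -4n^2 - n + 5

Write q(n) = an^2 + bn + c. Substituting each data point gives a linear system:
  4a + 2b + c = -13
  25a + 5b + c = -100
  64a + 8b + c = -259
Solving the system yields a = -4, b = -1, c = 5.
So q(n) = -4n² - n + 5.
Check: q(8) = -259. ✓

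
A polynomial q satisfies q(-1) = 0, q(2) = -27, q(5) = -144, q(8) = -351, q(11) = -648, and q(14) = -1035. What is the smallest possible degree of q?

Forward differences of the values at u = -1, 2, 5, 8, 11, 14:
  q  : 0  -27  -144  -351  -648  -1035
  Δ  : -27  -117  -207  -297  -387
  Δ^2: -90  -90  -90  -90
  Δ^3: 0  0  0
  Δ^4: 0  0
  Δ^5: 0
The second differences are constant (-90) and nonzero, while all higher differences vanish, so the minimal degree is 2.

2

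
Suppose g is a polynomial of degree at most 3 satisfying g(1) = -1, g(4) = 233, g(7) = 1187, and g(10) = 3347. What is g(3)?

99

Using the Lagrange interpolation formula with nodes 1, 4, 7, 10:
  L_0(t) = (t - 4)(t - 7)(t - 10) / -162
  L_1(t) = (t - 1)(t - 7)(t - 10) / 54
  L_2(t) = (t - 1)(t - 4)(t - 10) / -54
  L_3(t) = (t - 1)(t - 4)(t - 7) / 162
Then g(t) = -1·L_0(t) + 233·L_1(t) + 1187·L_2(t) + 3347·L_3(t).
Expanding and collecting terms gives g(t) = 3t^3 + 4t^2 - 5t - 3.
Evaluating at t = 3: g(3) = 99.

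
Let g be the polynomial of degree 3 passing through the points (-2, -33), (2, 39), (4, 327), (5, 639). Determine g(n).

g(n) = 5n^3 + n^2 - 2n - 1

Write g(n) = an^3 + bn^2 + cn + d. Substituting each data point gives a linear system:
  -8a + 4b - 2c + d = -33
  8a + 4b + 2c + d = 39
  64a + 16b + 4c + d = 327
  125a + 25b + 5c + d = 639
Solving the system yields a = 5, b = 1, c = -2, d = -1.
So g(n) = 5n³ + n² - 2n - 1.
Check: g(5) = 639. ✓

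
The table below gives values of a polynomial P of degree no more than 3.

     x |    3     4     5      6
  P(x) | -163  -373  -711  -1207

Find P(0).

-1

Write P(x) = ax^3 + bx^2 + cx + d. Substituting each data point gives a linear system:
  27a + 9b + 3c + d = -163
  64a + 16b + 4c + d = -373
  125a + 25b + 5c + d = -711
  216a + 36b + 6c + d = -1207
Solving the system yields a = -5, b = -4, c = 3, d = -1.
So P(x) = -5x^3 - 4x^2 + 3x - 1.
Then P(0) = -1.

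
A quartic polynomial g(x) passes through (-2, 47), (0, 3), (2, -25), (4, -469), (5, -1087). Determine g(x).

Write g(x) = ax^4 + bx^3 + cx^2 + dx + e. Substituting each data point gives a linear system:
  16a - 8b + 4c - 2d + e = 47
  e = 3
  16a + 8b + 4c + 2d + e = -25
  256a + 64b + 16c + 4d + e = -469
  625a + 125b + 25c + 5d + e = -1087
Solving the system yields a = -1, b = -5, c = 6, d = 2, e = 3.
So g(x) = -x⁴ - 5x³ + 6x² + 2x + 3.
Check: g(0) = 3. ✓

g(x) = -x^4 - 5x^3 + 6x^2 + 2x + 3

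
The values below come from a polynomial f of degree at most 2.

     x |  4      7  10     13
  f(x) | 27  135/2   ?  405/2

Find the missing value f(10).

On equispaced nodes a degree-2 polynomial has vanishing third forward difference, so
  - f(4) + 3·f(7) - 3·f(10) + f(13) = 0.
Substituting the known values and solving for f(10):
  -3·f(10) = -378
  f(10) = 126.

126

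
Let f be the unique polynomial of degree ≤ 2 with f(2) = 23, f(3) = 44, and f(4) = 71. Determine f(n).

Using the Lagrange interpolation formula with nodes 2, 3, 4:
  L_0(n) = (n - 3)(n - 4) / 2
  L_1(n) = (n - 2)(n - 4) / -1
  L_2(n) = (n - 2)(n - 3) / 2
Then f(n) = 23·L_0(n) + 44·L_1(n) + 71·L_2(n).
Expanding and collecting terms gives f(n) = 3n² + 6n - 1.
Check: f(2) = 23. ✓

f(n) = 3n^2 + 6n - 1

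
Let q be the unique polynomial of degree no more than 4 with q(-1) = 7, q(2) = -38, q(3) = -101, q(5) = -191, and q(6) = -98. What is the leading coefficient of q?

Write q(n) = an^4 + bn^3 + cn^2 + dn + e. Substituting each data point gives a linear system:
  a - b + c - d + e = 7
  16a + 8b + 4c + 2d + e = -38
  81a + 27b + 9c + 3d + e = -101
  625a + 125b + 25c + 5d + e = -191
  1296a + 216b + 36c + 6d + e = -98
Solving the system yields a = 1, b = -6, c = -3, d = 1, e = 4.
So q(n) = n^4 - 6n^3 - 3n^2 + n + 4.
The leading coefficient is 1.

1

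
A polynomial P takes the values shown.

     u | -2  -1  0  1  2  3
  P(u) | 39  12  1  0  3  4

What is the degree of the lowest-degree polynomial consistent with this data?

3

Forward differences of the values at u = -2, -1, 0, 1, 2, 3:
  P  : 39  12  1  0  3  4
  Δ  : -27  -11  -1  3  1
  Δ^2: 16  10  4  -2
  Δ^3: -6  -6  -6
  Δ^4: 0  0
  Δ^5: 0
The third differences are constant (-6) and nonzero, while all higher differences vanish, so the minimal degree is 3.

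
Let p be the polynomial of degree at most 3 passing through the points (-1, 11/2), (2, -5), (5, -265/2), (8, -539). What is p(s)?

p(s) = -s^3 - (1/2)s^2 + 5

Write p(s) = as^3 + bs^2 + cs + d. Substituting each data point gives a linear system:
  -a + b - c + d = 11/2
  8a + 4b + 2c + d = -5
  125a + 25b + 5c + d = -265/2
  512a + 64b + 8c + d = -539
Solving the system yields a = -1, b = -1/2, c = 0, d = 5.
So p(s) = -s³ - (1/2)s² + 5.
Check: p(5) = -265/2. ✓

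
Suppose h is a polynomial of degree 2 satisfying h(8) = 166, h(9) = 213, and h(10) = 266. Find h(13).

Using the Lagrange interpolation formula with nodes 8, 9, 10:
  L_0(s) = (s - 9)(s - 10) / 2
  L_1(s) = (s - 8)(s - 10) / -1
  L_2(s) = (s - 8)(s - 9) / 2
Then h(s) = 166·L_0(s) + 213·L_1(s) + 266·L_2(s).
Expanding and collecting terms gives h(s) = 3s^2 - 4s + 6.
Evaluating at s = 13: h(13) = 461.

461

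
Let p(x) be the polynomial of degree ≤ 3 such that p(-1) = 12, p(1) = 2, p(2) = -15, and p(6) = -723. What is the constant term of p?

3

Write p(x) = ax^3 + bx^2 + cx + d. Substituting each data point gives a linear system:
  -a + b - c + d = 12
  a + b + c + d = 2
  8a + 4b + 2c + d = -15
  216a + 36b + 6c + d = -723
Solving the system yields a = -4, b = 4, c = -1, d = 3.
So p(x) = -4x^3 + 4x^2 - x + 3.
The constant term is 3.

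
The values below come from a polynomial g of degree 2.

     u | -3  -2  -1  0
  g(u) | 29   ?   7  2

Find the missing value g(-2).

16

The 3 known points determine the degree-2 polynomial uniquely.
Write g(u) = au^2 + bu + c. Substituting each data point gives a linear system:
  9a - 3b + c = 29
  a - b + c = 7
  c = 2
Solving the system yields a = 2, b = -3, c = 2.
So g(u) = 2u² - 3u + 2.
Then g(-2) = 16.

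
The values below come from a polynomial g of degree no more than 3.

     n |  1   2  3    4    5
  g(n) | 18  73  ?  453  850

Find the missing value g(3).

206

The 4 known points determine the degree-3 polynomial uniquely.
Write g(n) = an^3 + bn^2 + cn + d. Substituting each data point gives a linear system:
  a + b + c + d = 18
  8a + 4b + 2c + d = 73
  64a + 16b + 4c + d = 453
  125a + 25b + 5c + d = 850
Solving the system yields a = 6, b = 3, c = 4, d = 5.
So g(n) = 6n³ + 3n² + 4n + 5.
Then g(3) = 206.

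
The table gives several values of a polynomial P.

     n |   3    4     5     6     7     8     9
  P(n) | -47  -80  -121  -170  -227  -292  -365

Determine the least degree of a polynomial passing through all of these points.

Forward differences of the values at n = 3, 4, 5, 6, 7, 8, 9:
  P  : -47  -80  -121  -170  -227  -292  -365
  Δ  : -33  -41  -49  -57  -65  -73
  Δ^2: -8  -8  -8  -8  -8
  Δ^3: 0  0  0  0
  Δ^4: 0  0  0
  Δ^5: 0  0
  Δ^6: 0
The second differences are constant (-8) and nonzero, while all higher differences vanish, so the minimal degree is 2.

2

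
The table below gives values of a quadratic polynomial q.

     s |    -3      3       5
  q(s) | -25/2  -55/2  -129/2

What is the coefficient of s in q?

Write q(s) = as^2 + bs + c. Substituting each data point gives a linear system:
  9a - 3b + c = -25/2
  9a + 3b + c = -55/2
  25a + 5b + c = -129/2
Solving the system yields a = -2, b = -5/2, c = -2.
So q(s) = -2s² - (5/2)s - 2.
The coefficient of s is -5/2.

-5/2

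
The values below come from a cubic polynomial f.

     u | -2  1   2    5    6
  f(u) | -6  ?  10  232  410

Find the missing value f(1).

The 4 known points determine the degree-3 polynomial uniquely.
Write f(u) = au^3 + bu^2 + cu + d. Substituting each data point gives a linear system:
  -8a + 4b - 2c + d = -6
  8a + 4b + 2c + d = 10
  125a + 25b + 5c + d = 232
  216a + 36b + 6c + d = 410
Solving the system yields a = 2, b = 0, c = -4, d = 2.
So f(u) = 2u^3 - 4u + 2.
Then f(1) = 0.

0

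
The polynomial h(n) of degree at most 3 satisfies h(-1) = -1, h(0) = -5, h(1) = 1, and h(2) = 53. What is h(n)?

Using the Lagrange interpolation formula with nodes -1, 0, 1, 2:
  L_0(n) = n(n - 1)(n - 2) / -6
  L_1(n) = (n + 1)(n - 1)(n - 2) / 2
  L_2(n) = (n + 1)n(n - 2) / -2
  L_3(n) = (n + 1)n(n - 1) / 6
Then h(n) = -1·L_0(n) - 5·L_1(n) + 1·L_2(n) + 53·L_3(n).
Expanding and collecting terms gives h(n) = 6n^3 + 5n^2 - 5n - 5.
Check: h(-1) = -1. ✓

h(n) = 6n^3 + 5n^2 - 5n - 5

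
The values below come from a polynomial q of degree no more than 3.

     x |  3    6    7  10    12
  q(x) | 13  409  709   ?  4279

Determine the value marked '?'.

2365

The 4 known points determine the degree-3 polynomial uniquely.
Write q(x) = ax^3 + bx^2 + cx + d. Substituting each data point gives a linear system:
  27a + 9b + 3c + d = 13
  216a + 36b + 6c + d = 409
  343a + 49b + 7c + d = 709
  1728a + 144b + 12c + d = 4279
Solving the system yields a = 3, b = -6, c = -3, d = -5.
So q(x) = 3x^3 - 6x^2 - 3x - 5.
Then q(10) = 2365.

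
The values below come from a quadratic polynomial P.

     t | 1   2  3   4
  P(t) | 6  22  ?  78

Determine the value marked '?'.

The 3 known points determine the degree-2 polynomial uniquely.
Write P(t) = at^2 + bt + c. Substituting each data point gives a linear system:
  a + b + c = 6
  4a + 2b + c = 22
  16a + 4b + c = 78
Solving the system yields a = 4, b = 4, c = -2.
So P(t) = 4t² + 4t - 2.
Then P(3) = 46.

46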